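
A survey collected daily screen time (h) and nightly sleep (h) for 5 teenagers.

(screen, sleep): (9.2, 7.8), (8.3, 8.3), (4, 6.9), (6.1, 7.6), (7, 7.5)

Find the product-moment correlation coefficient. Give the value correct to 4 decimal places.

0.8446

n = 5, Σx = 34.6, Σy = 38.1, Σx² = 255.74, Σy² = 291.35, Σxy = 267.11
nΣxy − ΣxΣy = 1335.55 − 1318.26 = 17.29
nΣx² − (Σx)² = 1278.7 − 1197.16 = 81.54; nΣy² − (Σy)² = 1456.75 − 1451.61 = 5.14
r = 17.29 / √(81.54 × 5.14) = 17.29 / 20.4723 ≈ 0.8446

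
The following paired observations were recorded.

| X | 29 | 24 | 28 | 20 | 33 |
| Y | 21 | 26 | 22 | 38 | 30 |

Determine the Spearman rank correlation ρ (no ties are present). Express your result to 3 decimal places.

-0.400

Rank X: 4, 2, 3, 1, 5
Rank Y: 1, 3, 2, 5, 4
d = rank(X) − rank(Y): 3, -1, 1, -4, 1; Σd² = 28
ρ = 1 − 6Σd² / [n(n²−1)] = 1 − 6×28 / (5×24) = 1 − 168/120 ≈ -0.400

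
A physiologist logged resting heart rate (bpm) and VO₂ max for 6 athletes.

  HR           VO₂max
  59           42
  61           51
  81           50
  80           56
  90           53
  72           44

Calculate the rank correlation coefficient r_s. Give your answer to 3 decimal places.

0.600

Rank HR: 1, 2, 5, 4, 6, 3
Rank VO₂max: 1, 4, 3, 6, 5, 2
d = rank(HR) − rank(VO₂max): 0, -2, 2, -2, 1, 1; Σd² = 14
ρ = 1 − 6Σd² / [n(n²−1)] = 1 − 6×14 / (6×35) = 1 − 84/210 ≈ 0.600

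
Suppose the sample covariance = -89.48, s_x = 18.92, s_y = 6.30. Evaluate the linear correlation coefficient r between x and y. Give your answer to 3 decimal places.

r = Cov(x,y) / (s_x · s_y) = -89.48 / (18.92 × 6.30)
  = -89.48 / 119.1960 ≈ -0.751

-0.751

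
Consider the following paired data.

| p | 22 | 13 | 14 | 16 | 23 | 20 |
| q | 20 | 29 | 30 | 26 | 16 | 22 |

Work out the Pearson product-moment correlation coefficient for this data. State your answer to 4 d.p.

-0.9764

n = 6, Σp = 108, Σq = 143, Σp² = 2034, Σq² = 3557, Σpq = 2461
nΣpq − ΣpΣq = 14766 − 15444 = -678
nΣp² − (Σp)² = 12204 − 11664 = 540; nΣq² − (Σq)² = 21342 − 20449 = 893
r = -678 / √(540 × 893) = -678 / 694.4206 ≈ -0.9764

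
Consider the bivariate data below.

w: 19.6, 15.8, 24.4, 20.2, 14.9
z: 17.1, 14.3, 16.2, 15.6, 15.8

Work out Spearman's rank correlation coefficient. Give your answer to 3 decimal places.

Rank w: 3, 2, 5, 4, 1
Rank z: 5, 1, 4, 2, 3
d = rank(w) − rank(z): -2, 1, 1, 2, -2; Σd² = 14
ρ = 1 − 6Σd² / [n(n²−1)] = 1 − 6×14 / (5×24) = 1 − 84/120 ≈ 0.300

0.300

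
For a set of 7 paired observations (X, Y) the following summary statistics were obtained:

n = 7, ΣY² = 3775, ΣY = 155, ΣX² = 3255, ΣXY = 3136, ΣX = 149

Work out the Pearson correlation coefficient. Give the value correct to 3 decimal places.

r = (nΣXY − ΣXΣY) / √[(nΣX² − (ΣX)²)(nΣY² − (ΣY)²)]
Numerator: 7×3136 − 149×155 = -1143
Denominator: √[(22785 − 22201)(26425 − 24025)] = √[584 × 2400] = 1183.8919
r = -1143 / 1183.8919 ≈ -0.965

-0.965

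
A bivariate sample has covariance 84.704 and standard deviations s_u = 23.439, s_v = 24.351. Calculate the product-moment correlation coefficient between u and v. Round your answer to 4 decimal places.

0.1484

r = Cov(u,v) / (s_u · s_v) = 84.704 / (23.439 × 24.351)
  = 84.704 / 570.7631 ≈ 0.1484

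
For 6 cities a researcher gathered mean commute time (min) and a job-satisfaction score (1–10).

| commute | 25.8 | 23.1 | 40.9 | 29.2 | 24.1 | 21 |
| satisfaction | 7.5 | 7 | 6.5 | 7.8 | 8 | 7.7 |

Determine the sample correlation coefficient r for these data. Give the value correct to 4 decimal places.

-0.6795

n = 6, Σx = 164.1, Σy = 44.5, Σx² = 4746.51, Σy² = 331.63, Σxy = 1203.31
nΣxy − ΣxΣy = 7219.86 − 7302.45 = -82.59
nΣx² − (Σx)² = 28479.06 − 26928.81 = 1550.25; nΣy² − (Σy)² = 1989.78 − 1980.25 = 9.53
r = -82.59 / √(1550.25 × 9.53) = -82.59 / 121.5479 ≈ -0.6795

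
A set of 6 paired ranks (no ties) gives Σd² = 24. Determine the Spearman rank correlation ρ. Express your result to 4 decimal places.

0.3143

ρ = 1 − 6Σd² / [n(n²−1)] = 1 − 6×24 / (6×35)
  = 1 − 144/210 = 1 − 0.68571 ≈ 0.3143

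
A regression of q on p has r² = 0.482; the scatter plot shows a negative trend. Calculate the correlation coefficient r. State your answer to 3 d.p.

|r| = √0.482 = 0.694
The association is negative, so r = −0.694.

-0.694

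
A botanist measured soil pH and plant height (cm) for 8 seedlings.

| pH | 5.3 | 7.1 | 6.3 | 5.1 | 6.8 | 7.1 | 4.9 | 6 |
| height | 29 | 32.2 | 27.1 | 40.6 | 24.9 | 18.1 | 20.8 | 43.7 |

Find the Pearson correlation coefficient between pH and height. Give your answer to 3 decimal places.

-0.250

n = 8, Σx = 48.6, Σy = 236.4, Σx² = 300.86, Σy² = 7550.56, Σxy = 1422.06
nΣxy − ΣxΣy = 11376.48 − 11489.04 = -112.56
nΣx² − (Σx)² = 2406.88 − 2361.96 = 44.92; nΣy² − (Σy)² = 60404.48 − 55884.96 = 4519.52
r = -112.56 / √(44.92 × 4519.52) = -112.56 / 450.5739 ≈ -0.250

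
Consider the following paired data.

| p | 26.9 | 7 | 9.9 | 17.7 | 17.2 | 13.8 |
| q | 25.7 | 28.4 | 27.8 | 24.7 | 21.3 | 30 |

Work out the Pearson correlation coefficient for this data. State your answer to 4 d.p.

n = 6, Σp = 92.5, Σq = 157.9, Σp² = 1670.19, Σq² = 4203.67, Σpq = 2382.9
nΣpq − ΣpΣq = 14297.4 − 14605.75 = -308.35
nΣp² − (Σp)² = 10021.14 − 8556.25 = 1464.89; nΣq² − (Σq)² = 25222.02 − 24932.41 = 289.61
r = -308.35 / √(1464.89 × 289.61) = -308.35 / 651.3423 ≈ -0.4734

-0.4734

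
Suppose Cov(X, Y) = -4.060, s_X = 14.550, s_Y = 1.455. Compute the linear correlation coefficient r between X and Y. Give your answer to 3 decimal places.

-0.192

r = Cov(X,Y) / (s_X · s_Y) = -4.060 / (14.550 × 1.455)
  = -4.060 / 21.1703 ≈ -0.192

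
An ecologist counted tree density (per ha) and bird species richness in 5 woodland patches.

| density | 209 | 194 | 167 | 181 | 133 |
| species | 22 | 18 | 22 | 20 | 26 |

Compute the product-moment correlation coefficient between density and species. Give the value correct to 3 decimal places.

n = 5, Σx = 884, Σy = 108, Σx² = 159656, Σy² = 2368, Σxy = 18842
nΣxy − ΣxΣy = 94210 − 95472 = -1262
nΣx² − (Σx)² = 798280 − 781456 = 16824; nΣy² − (Σy)² = 11840 − 11664 = 176
r = -1262 / √(16824 × 176) = -1262 / 1720.7626 ≈ -0.733

-0.733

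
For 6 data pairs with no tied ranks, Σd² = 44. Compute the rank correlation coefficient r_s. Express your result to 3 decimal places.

ρ = 1 − 6Σd² / [n(n²−1)] = 1 − 6×44 / (6×35)
  = 1 − 264/210 = 1 − 1.2571 ≈ -0.257

-0.257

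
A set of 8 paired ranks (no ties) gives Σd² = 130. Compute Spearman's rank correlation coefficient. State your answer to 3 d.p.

ρ = 1 − 6Σd² / [n(n²−1)] = 1 − 6×130 / (8×63)
  = 1 − 780/504 = 1 − 1.5476 ≈ -0.548

-0.548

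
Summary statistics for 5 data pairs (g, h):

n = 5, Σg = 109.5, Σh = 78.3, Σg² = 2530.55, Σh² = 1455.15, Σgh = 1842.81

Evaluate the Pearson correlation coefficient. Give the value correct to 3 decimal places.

0.735

r = (nΣgh − ΣgΣh) / √[(nΣg² − (Σg)²)(nΣh² − (Σh)²)]
Numerator: 5×1842.81 − 109.5×78.3 = 640.2
Denominator: √[(12652.75 − 11990.25)(7275.75 − 6130.89)] = √[662.5 × 1144.86] = 870.9017
r = 640.2 / 870.9017 ≈ 0.735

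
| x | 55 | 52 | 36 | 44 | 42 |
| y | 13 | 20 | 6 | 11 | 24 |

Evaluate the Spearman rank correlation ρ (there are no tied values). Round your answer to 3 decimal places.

0.300

Rank x: 5, 4, 1, 3, 2
Rank y: 3, 4, 1, 2, 5
d = rank(x) − rank(y): 2, 0, 0, 1, -3; Σd² = 14
ρ = 1 − 6Σd² / [n(n²−1)] = 1 − 6×14 / (5×24) = 1 − 84/120 ≈ 0.300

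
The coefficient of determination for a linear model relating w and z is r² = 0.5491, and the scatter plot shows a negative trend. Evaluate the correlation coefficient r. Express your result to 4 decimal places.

-0.7410

|r| = √0.5491 = 0.7410
The association is negative, so r = −0.7410.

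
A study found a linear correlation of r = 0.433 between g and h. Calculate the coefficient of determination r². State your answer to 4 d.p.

r² = (0.433)² = 0.1875

0.1875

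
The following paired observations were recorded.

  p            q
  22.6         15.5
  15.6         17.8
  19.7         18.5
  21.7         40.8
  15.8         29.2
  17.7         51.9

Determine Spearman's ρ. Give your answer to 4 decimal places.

-0.1429

Rank p: 6, 1, 4, 5, 2, 3
Rank q: 1, 2, 3, 5, 4, 6
d = rank(p) − rank(q): 5, -1, 1, 0, -2, -3; Σd² = 40
ρ = 1 − 6Σd² / [n(n²−1)] = 1 − 6×40 / (6×35) = 1 − 240/210 ≈ -0.1429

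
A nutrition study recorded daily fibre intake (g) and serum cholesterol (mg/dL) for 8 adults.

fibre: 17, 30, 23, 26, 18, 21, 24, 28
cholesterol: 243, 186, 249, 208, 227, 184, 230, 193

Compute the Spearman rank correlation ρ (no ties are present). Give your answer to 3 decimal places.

Rank fibre: 1, 8, 4, 6, 2, 3, 5, 7
Rank cholesterol: 7, 2, 8, 4, 5, 1, 6, 3
d = rank(fibre) − rank(cholesterol): -6, 6, -4, 2, -3, 2, -1, 4; Σd² = 122
ρ = 1 − 6Σd² / [n(n²−1)] = 1 − 6×122 / (8×63) = 1 − 732/504 ≈ -0.452

-0.452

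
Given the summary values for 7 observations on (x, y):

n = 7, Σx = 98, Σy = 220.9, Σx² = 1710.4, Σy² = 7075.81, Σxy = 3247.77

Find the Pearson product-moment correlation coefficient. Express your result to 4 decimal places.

r = (nΣxy − ΣxΣy) / √[(nΣx² − (Σx)²)(nΣy² − (Σy)²)]
Numerator: 7×3247.77 − 98×220.9 = 1086.19
Denominator: √[(11972.8 − 9604)(49530.67 − 48796.81)] = √[2368.8 × 733.86] = 1318.4717
r = 1086.19 / 1318.4717 ≈ 0.8238

0.8238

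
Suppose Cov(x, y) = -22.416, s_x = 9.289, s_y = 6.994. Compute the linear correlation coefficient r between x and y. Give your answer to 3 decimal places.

r = Cov(x,y) / (s_x · s_y) = -22.416 / (9.289 × 6.994)
  = -22.416 / 64.9673 ≈ -0.345

-0.345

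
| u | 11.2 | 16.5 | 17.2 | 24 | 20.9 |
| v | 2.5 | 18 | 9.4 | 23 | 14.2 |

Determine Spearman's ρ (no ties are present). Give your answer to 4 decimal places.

0.7000

Rank u: 1, 2, 3, 5, 4
Rank v: 1, 4, 2, 5, 3
d = rank(u) − rank(v): 0, -2, 1, 0, 1; Σd² = 6
ρ = 1 − 6Σd² / [n(n²−1)] = 1 − 6×6 / (5×24) = 1 − 36/120 ≈ 0.7000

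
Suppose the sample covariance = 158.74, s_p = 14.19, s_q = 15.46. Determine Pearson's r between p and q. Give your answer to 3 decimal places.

0.724

r = Cov(p,q) / (s_p · s_q) = 158.74 / (14.19 × 15.46)
  = 158.74 / 219.3774 ≈ 0.724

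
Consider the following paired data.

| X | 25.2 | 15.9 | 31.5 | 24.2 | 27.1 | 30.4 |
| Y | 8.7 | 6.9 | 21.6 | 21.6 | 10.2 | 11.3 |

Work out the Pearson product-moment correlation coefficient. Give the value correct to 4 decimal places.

0.4762

n = 6, ΣX = 154.3, ΣY = 80.3, ΣX² = 4124.31, ΣY² = 1288.15, ΣXY = 2152.01
nΣXY − ΣXΣY = 12912.06 − 12390.29 = 521.77
nΣX² − (ΣX)² = 24745.86 − 23808.49 = 937.37; nΣY² − (ΣY)² = 7728.9 − 6448.09 = 1280.81
r = 521.77 / √(937.37 × 1280.81) = 521.77 / 1095.7157 ≈ 0.4762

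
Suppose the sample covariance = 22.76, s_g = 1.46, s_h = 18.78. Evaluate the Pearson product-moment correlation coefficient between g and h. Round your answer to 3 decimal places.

r = Cov(g,h) / (s_g · s_h) = 22.76 / (1.46 × 18.78)
  = 22.76 / 27.4188 ≈ 0.830

0.830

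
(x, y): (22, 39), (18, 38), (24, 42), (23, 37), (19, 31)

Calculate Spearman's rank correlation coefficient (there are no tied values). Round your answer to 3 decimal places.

Rank x: 3, 1, 5, 4, 2
Rank y: 4, 3, 5, 2, 1
d = rank(x) − rank(y): -1, -2, 0, 2, 1; Σd² = 10
ρ = 1 − 6Σd² / [n(n²−1)] = 1 − 6×10 / (5×24) = 1 − 60/120 ≈ 0.500

0.500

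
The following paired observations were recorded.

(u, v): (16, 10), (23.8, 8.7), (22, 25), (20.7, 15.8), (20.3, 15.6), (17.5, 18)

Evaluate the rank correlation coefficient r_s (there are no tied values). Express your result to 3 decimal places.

Rank u: 1, 6, 5, 4, 3, 2
Rank v: 2, 1, 6, 4, 3, 5
d = rank(u) − rank(v): -1, 5, -1, 0, 0, -3; Σd² = 36
ρ = 1 − 6Σd² / [n(n²−1)] = 1 − 6×36 / (6×35) = 1 − 216/210 ≈ -0.029

-0.029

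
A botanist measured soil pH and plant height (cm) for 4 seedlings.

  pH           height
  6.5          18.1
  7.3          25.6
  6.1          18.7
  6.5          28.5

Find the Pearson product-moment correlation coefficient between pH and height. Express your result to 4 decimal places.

0.5039

n = 4, Σx = 26.4, Σy = 90.9, Σx² = 175, Σy² = 2144.91, Σxy = 603.85
nΣxy − ΣxΣy = 2415.4 − 2399.76 = 15.64
nΣx² − (Σx)² = 700 − 696.96 = 3.04; nΣy² − (Σy)² = 8579.64 − 8262.81 = 316.83
r = 15.64 / √(3.04 × 316.83) = 15.64 / 31.0349 ≈ 0.5039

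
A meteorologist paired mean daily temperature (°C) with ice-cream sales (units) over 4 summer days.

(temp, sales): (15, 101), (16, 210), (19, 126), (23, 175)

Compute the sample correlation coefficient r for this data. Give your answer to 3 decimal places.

n = 4, Σx = 73, Σy = 612, Σx² = 1371, Σy² = 100802, Σxy = 11294
nΣxy − ΣxΣy = 45176 − 44676 = 500
nΣx² − (Σx)² = 5484 − 5329 = 155; nΣy² − (Σy)² = 403208 − 374544 = 28664
r = 500 / √(155 × 28664) = 500 / 2107.8235 ≈ 0.237

0.237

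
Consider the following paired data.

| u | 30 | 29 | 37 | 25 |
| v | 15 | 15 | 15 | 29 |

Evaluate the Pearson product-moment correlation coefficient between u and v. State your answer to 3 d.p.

n = 4, Σu = 121, Σv = 74, Σu² = 3735, Σv² = 1516, Σuv = 2165
nΣuv − ΣuΣv = 8660 − 8954 = -294
nΣu² − (Σu)² = 14940 − 14641 = 299; nΣv² − (Σv)² = 6064 − 5476 = 588
r = -294 / √(299 × 588) = -294 / 419.2994 ≈ -0.701

-0.701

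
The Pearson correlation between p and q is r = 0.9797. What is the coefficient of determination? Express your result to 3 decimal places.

r² = (0.9797)² = 0.960

0.960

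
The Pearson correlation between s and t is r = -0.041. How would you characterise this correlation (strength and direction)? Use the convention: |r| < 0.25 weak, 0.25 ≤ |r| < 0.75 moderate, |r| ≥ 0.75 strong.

r = -0.041 < 0 so the relationship is negative.
|r| = 0.041, which falls in the weak range.

weak negative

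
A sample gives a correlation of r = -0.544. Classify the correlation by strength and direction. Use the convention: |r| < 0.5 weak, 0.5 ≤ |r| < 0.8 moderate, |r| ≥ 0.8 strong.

r = -0.544 < 0 so the relationship is negative.
|r| = 0.544, which falls in the moderate range.

moderate negative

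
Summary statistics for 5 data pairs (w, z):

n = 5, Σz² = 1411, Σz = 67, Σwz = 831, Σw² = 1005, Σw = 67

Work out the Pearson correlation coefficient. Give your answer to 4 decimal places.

r = (nΣwz − ΣwΣz) / √[(nΣw² − (Σw)²)(nΣz² − (Σz)²)]
Numerator: 5×831 − 67×67 = -334
Denominator: √[(5025 − 4489)(7055 − 4489)] = √[536 × 2566] = 1172.7643
r = -334 / 1172.7643 ≈ -0.2848

-0.2848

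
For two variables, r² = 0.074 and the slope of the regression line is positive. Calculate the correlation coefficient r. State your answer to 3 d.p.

0.272

|r| = √0.074 = 0.272
The association is positive, so r = 0.272.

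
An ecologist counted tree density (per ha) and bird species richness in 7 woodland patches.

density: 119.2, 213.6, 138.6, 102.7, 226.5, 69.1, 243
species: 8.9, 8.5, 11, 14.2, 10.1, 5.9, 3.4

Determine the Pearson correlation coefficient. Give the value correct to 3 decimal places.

n = 7, Σx = 1112.7, Σy = 62, Σx² = 204716.91, Σy² = 622.48, Σxy = 9380.96
nΣxy − ΣxΣy = 65666.72 − 68987.4 = -3320.68
nΣx² − (Σx)² = 1433018.37 − 1238101.29 = 194917.08; nΣy² − (Σy)² = 4357.36 − 3844 = 513.36
r = -3320.68 / √(194917.08 × 513.36) = -3320.68 / 10003.1311 ≈ -0.332

-0.332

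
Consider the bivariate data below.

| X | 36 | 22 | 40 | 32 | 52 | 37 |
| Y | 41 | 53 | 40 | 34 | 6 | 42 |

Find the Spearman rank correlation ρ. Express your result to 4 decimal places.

Rank X: 3, 1, 5, 2, 6, 4
Rank Y: 4, 6, 3, 2, 1, 5
d = rank(X) − rank(Y): -1, -5, 2, 0, 5, -1; Σd² = 56
ρ = 1 − 6Σd² / [n(n²−1)] = 1 − 6×56 / (6×35) = 1 − 336/210 ≈ -0.6000

-0.6000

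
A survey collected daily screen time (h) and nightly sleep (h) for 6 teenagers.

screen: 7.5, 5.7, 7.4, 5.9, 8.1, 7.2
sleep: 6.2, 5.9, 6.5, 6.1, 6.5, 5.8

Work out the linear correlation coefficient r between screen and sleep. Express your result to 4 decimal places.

0.6146

n = 6, Σx = 41.8, Σy = 37, Σx² = 295.76, Σy² = 228.6, Σxy = 258.63
nΣxy − ΣxΣy = 1551.78 − 1546.6 = 5.18
nΣx² − (Σx)² = 1774.56 − 1747.24 = 27.32; nΣy² − (Σy)² = 1371.6 − 1369 = 2.6
r = 5.18 / √(27.32 × 2.6) = 5.18 / 8.4280 ≈ 0.6146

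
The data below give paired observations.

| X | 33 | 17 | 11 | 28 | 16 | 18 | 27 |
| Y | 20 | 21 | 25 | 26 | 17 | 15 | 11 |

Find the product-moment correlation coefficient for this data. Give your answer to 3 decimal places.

n = 7, ΣX = 150, ΣY = 135, ΣX² = 3592, ΣY² = 2777, ΣXY = 2859
nΣXY − ΣXΣY = 20013 − 20250 = -237
nΣX² − (ΣX)² = 25144 − 22500 = 2644; nΣY² − (ΣY)² = 19439 − 18225 = 1214
r = -237 / √(2644 × 1214) = -237 / 1791.5959 ≈ -0.132

-0.132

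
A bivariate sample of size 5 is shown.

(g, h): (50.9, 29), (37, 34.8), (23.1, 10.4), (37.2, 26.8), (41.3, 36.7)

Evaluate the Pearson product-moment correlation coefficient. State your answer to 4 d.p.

0.7147

n = 5, Σg = 189.5, Σh = 137.7, Σg² = 7582.95, Σh² = 4225.33, Σgh = 5516.61
nΣgh − ΣgΣh = 27583.05 − 26094.15 = 1488.9
nΣg² − (Σg)² = 37914.75 − 35910.25 = 2004.5; nΣh² − (Σh)² = 21126.65 − 18961.29 = 2165.36
r = 1488.9 / √(2004.5 × 2165.36) = 1488.9 / 2083.3781 ≈ 0.7147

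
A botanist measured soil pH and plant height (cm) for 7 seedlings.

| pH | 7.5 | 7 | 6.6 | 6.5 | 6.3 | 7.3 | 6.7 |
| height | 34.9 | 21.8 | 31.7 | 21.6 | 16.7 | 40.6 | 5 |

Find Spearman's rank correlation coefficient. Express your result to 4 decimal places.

0.6786

Rank pH: 7, 5, 3, 2, 1, 6, 4
Rank height: 6, 4, 5, 3, 2, 7, 1
d = rank(pH) − rank(height): 1, 1, -2, -1, -1, -1, 3; Σd² = 18
ρ = 1 − 6Σd² / [n(n²−1)] = 1 − 6×18 / (7×48) = 1 − 108/336 ≈ 0.6786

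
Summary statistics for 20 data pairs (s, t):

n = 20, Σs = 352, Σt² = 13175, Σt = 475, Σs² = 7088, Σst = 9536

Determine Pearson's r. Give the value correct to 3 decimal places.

0.904

r = (nΣst − ΣsΣt) / √[(nΣs² − (Σs)²)(nΣt² − (Σt)²)]
Numerator: 20×9536 − 352×475 = 23520
Denominator: √[(141760 − 123904)(263500 − 225625)] = √[17856 × 37875] = 26005.6917
r = 23520 / 26005.6917 ≈ 0.904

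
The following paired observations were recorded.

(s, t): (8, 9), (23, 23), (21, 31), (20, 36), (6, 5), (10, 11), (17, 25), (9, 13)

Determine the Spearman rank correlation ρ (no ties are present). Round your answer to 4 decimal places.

Rank s: 2, 8, 7, 6, 1, 4, 5, 3
Rank t: 2, 5, 7, 8, 1, 3, 6, 4
d = rank(s) − rank(t): 0, 3, 0, -2, 0, 1, -1, -1; Σd² = 16
ρ = 1 − 6Σd² / [n(n²−1)] = 1 − 6×16 / (8×63) = 1 − 96/504 ≈ 0.8095

0.8095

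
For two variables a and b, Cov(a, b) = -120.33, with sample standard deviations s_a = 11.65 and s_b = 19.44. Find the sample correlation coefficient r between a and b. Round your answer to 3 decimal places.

-0.531

r = Cov(a,b) / (s_a · s_b) = -120.33 / (11.65 × 19.44)
  = -120.33 / 226.4760 ≈ -0.531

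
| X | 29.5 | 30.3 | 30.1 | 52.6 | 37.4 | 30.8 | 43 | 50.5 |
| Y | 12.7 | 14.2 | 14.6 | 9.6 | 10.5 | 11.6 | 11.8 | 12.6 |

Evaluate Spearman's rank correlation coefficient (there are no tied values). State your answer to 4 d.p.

Rank X: 1, 3, 2, 8, 5, 4, 6, 7
Rank Y: 6, 7, 8, 1, 2, 3, 4, 5
d = rank(X) − rank(Y): -5, -4, -6, 7, 3, 1, 2, 2; Σd² = 144
ρ = 1 − 6Σd² / [n(n²−1)] = 1 − 6×144 / (8×63) = 1 − 864/504 ≈ -0.7143

-0.7143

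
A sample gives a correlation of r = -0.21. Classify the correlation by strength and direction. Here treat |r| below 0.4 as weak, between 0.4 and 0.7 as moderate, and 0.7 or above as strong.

weak negative

r = -0.21 < 0 so the relationship is negative.
|r| = 0.21, which falls in the weak range.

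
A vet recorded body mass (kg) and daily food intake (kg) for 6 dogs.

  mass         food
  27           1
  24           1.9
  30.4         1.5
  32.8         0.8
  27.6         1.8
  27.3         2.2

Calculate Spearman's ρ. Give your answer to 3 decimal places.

-0.543

Rank mass: 2, 1, 5, 6, 4, 3
Rank food: 2, 5, 3, 1, 4, 6
d = rank(mass) − rank(food): 0, -4, 2, 5, 0, -3; Σd² = 54
ρ = 1 − 6Σd² / [n(n²−1)] = 1 − 6×54 / (6×35) = 1 − 324/210 ≈ -0.543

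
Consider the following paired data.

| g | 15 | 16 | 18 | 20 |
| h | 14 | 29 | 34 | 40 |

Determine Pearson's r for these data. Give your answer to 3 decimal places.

0.916

n = 4, Σg = 69, Σh = 117, Σg² = 1205, Σh² = 3793, Σgh = 2086
nΣgh − ΣgΣh = 8344 − 8073 = 271
nΣg² − (Σg)² = 4820 − 4761 = 59; nΣh² − (Σh)² = 15172 − 13689 = 1483
r = 271 / √(59 × 1483) = 271 / 295.7989 ≈ 0.916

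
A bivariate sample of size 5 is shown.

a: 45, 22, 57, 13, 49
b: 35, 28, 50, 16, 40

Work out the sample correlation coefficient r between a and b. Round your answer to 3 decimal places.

n = 5, Σa = 186, Σb = 169, Σa² = 8328, Σb² = 6365, Σab = 7209
nΣab − ΣaΣb = 36045 − 31434 = 4611
nΣa² − (Σa)² = 41640 − 34596 = 7044; nΣb² − (Σb)² = 31825 − 28561 = 3264
r = 4611 / √(7044 × 3264) = 4611 / 4794.9574 ≈ 0.962

0.962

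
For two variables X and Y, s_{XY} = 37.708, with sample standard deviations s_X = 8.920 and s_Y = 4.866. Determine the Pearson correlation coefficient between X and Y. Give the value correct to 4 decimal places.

r = Cov(X,Y) / (s_X · s_Y) = 37.708 / (8.920 × 4.866)
  = 37.708 / 43.4047 ≈ 0.8688

0.8688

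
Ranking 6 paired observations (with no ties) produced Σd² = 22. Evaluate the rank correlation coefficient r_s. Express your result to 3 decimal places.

ρ = 1 − 6Σd² / [n(n²−1)] = 1 − 6×22 / (6×35)
  = 1 − 132/210 = 1 − 0.6286 ≈ 0.371

0.371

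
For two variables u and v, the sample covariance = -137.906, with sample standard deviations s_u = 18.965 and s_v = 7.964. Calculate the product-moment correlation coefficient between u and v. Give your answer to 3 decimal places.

-0.913

r = Cov(u,v) / (s_u · s_v) = -137.906 / (18.965 × 7.964)
  = -137.906 / 151.0373 ≈ -0.913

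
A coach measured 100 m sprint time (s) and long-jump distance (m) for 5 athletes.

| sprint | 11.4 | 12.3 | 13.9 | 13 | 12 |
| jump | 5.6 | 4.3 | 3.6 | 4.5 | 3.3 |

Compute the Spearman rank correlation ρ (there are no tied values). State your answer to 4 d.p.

-0.3000

Rank sprint: 1, 3, 5, 4, 2
Rank jump: 5, 3, 2, 4, 1
d = rank(sprint) − rank(jump): -4, 0, 3, 0, 1; Σd² = 26
ρ = 1 − 6Σd² / [n(n²−1)] = 1 − 6×26 / (5×24) = 1 − 156/120 ≈ -0.3000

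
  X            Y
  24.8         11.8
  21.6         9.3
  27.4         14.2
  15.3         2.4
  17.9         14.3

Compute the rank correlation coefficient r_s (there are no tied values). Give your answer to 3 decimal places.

Rank X: 4, 3, 5, 1, 2
Rank Y: 3, 2, 4, 1, 5
d = rank(X) − rank(Y): 1, 1, 1, 0, -3; Σd² = 12
ρ = 1 − 6Σd² / [n(n²−1)] = 1 − 6×12 / (5×24) = 1 − 72/120 ≈ 0.400

0.400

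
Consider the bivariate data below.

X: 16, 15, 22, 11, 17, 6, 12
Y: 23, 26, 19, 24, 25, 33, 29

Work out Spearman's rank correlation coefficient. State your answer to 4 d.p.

-0.7143

Rank X: 5, 4, 7, 2, 6, 1, 3
Rank Y: 2, 5, 1, 3, 4, 7, 6
d = rank(X) − rank(Y): 3, -1, 6, -1, 2, -6, -3; Σd² = 96
ρ = 1 − 6Σd² / [n(n²−1)] = 1 − 6×96 / (7×48) = 1 − 576/336 ≈ -0.7143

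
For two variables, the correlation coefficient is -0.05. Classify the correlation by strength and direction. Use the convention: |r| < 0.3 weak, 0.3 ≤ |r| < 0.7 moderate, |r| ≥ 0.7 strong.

r = -0.05 < 0 so the relationship is negative.
|r| = 0.05, which falls in the weak range.

weak negative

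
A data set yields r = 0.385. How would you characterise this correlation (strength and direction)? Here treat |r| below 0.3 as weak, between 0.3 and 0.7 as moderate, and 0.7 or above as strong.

r = 0.385 > 0 so the relationship is positive.
|r| = 0.385, which falls in the moderate range.

moderate positive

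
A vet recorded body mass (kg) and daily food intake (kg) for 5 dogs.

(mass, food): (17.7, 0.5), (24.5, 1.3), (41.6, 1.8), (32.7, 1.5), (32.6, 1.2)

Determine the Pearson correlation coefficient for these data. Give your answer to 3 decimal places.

0.906

n = 5, Σx = 149.1, Σy = 6.3, Σx² = 4776.15, Σy² = 8.87, Σxy = 203.75
nΣxy − ΣxΣy = 1018.75 − 939.33 = 79.42
nΣx² − (Σx)² = 23880.75 − 22230.81 = 1649.94; nΣy² − (Σy)² = 44.35 − 39.69 = 4.66
r = 79.42 / √(1649.94 × 4.66) = 79.42 / 87.6853 ≈ 0.906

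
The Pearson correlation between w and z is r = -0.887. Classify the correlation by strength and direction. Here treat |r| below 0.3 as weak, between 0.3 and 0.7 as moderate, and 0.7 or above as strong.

strong negative

r = -0.887 < 0 so the relationship is negative.
|r| = 0.887, which falls in the strong range.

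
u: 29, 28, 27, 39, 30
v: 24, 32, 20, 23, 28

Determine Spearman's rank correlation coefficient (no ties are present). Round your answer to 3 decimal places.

Rank u: 3, 2, 1, 5, 4
Rank v: 3, 5, 1, 2, 4
d = rank(u) − rank(v): 0, -3, 0, 3, 0; Σd² = 18
ρ = 1 − 6Σd² / [n(n²−1)] = 1 − 6×18 / (5×24) = 1 − 108/120 ≈ 0.100

0.100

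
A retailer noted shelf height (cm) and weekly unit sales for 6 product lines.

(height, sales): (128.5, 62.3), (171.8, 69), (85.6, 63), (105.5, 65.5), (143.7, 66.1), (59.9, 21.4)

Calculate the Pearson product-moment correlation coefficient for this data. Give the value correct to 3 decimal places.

0.743

n = 6, Σx = 695, Σy = 347.3, Σx² = 88722.8, Σy² = 21728.71, Σxy = 42943.23
nΣxy − ΣxΣy = 257659.38 − 241373.5 = 16285.88
nΣx² − (Σx)² = 532336.8 − 483025 = 49311.8; nΣy² − (Σy)² = 130372.26 − 120617.29 = 9754.97
r = 16285.88 / √(49311.8 × 9754.97) = 16285.88 / 21932.5131 ≈ 0.743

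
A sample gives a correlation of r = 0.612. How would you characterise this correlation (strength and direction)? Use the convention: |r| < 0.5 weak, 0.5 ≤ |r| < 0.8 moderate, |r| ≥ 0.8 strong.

r = 0.612 > 0 so the relationship is positive.
|r| = 0.612, which falls in the moderate range.

moderate positive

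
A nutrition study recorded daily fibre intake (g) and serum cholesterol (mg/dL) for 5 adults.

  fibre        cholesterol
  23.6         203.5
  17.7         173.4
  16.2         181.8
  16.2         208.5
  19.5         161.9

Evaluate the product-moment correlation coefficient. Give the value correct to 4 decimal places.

0.1360

n = 5, Σx = 93.2, Σy = 929.1, Σx² = 1775.38, Σy² = 174214.91, Σxy = 17351.69
nΣxy − ΣxΣy = 86758.45 − 86592.12 = 166.33
nΣx² − (Σx)² = 8876.9 − 8686.24 = 190.66; nΣy² − (Σy)² = 871074.55 − 863226.81 = 7847.74
r = 166.33 / √(190.66 × 7847.74) = 166.33 / 1223.2130 ≈ 0.1360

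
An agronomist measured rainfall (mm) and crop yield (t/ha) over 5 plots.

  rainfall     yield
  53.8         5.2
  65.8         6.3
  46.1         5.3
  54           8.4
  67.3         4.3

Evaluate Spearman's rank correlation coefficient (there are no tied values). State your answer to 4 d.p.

Rank rainfall: 2, 4, 1, 3, 5
Rank yield: 2, 4, 3, 5, 1
d = rank(rainfall) − rank(yield): 0, 0, -2, -2, 4; Σd² = 24
ρ = 1 − 6Σd² / [n(n²−1)] = 1 − 6×24 / (5×24) = 1 − 144/120 ≈ -0.2000

-0.2000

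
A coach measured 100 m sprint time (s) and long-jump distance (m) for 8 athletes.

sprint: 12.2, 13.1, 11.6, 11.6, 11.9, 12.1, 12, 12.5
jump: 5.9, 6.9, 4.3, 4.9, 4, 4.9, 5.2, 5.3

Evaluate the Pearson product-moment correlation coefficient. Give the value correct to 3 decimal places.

n = 8, Σx = 97, Σy = 41.4, Σx² = 1177.84, Σy² = 220.06, Σxy = 504.63
nΣxy − ΣxΣy = 4037.04 − 4015.8 = 21.24
nΣx² − (Σx)² = 9422.72 − 9409 = 13.72; nΣy² − (Σy)² = 1760.48 − 1713.96 = 46.52
r = 21.24 / √(13.72 × 46.52) = 21.24 / 25.2637 ≈ 0.841

0.841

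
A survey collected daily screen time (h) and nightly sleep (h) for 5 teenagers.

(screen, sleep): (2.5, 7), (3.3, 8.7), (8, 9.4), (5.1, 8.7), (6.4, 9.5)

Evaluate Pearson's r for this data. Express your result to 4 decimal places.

n = 5, Σx = 25.3, Σy = 43.3, Σx² = 148.11, Σy² = 378.99, Σxy = 226.58
nΣxy − ΣxΣy = 1132.9 − 1095.49 = 37.41
nΣx² − (Σx)² = 740.55 − 640.09 = 100.46; nΣy² − (Σy)² = 1894.95 − 1874.89 = 20.06
r = 37.41 / √(100.46 × 20.06) = 37.41 / 44.8913 ≈ 0.8333

0.8333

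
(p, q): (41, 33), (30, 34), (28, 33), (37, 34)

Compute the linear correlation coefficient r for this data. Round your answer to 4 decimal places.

-0.0953

n = 4, Σp = 136, Σq = 134, Σp² = 4734, Σq² = 4490, Σpq = 4555
nΣpq − ΣpΣq = 18220 − 18224 = -4
nΣp² − (Σp)² = 18936 − 18496 = 440; nΣq² − (Σq)² = 17960 − 17956 = 4
r = -4 / √(440 × 4) = -4 / 41.9524 ≈ -0.0953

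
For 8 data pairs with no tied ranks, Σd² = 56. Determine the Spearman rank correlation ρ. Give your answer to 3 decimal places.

0.333

ρ = 1 − 6Σd² / [n(n²−1)] = 1 − 6×56 / (8×63)
  = 1 − 336/504 = 1 − 0.6667 ≈ 0.333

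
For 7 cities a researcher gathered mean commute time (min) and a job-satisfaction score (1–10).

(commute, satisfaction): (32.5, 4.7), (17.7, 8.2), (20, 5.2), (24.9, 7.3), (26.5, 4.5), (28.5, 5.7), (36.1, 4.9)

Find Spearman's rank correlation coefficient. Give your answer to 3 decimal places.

Rank commute: 6, 1, 2, 3, 4, 5, 7
Rank satisfaction: 2, 7, 4, 6, 1, 5, 3
d = rank(commute) − rank(satisfaction): 4, -6, -2, -3, 3, 0, 4; Σd² = 90
ρ = 1 − 6Σd² / [n(n²−1)] = 1 − 6×90 / (7×48) = 1 − 540/336 ≈ -0.607

-0.607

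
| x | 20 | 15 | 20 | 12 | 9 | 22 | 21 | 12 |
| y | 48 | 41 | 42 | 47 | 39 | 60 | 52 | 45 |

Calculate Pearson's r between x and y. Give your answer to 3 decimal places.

0.665

n = 8, Σx = 131, Σy = 374, Σx² = 2319, Σy² = 17808, Σxy = 6282
nΣxy − ΣxΣy = 50256 − 48994 = 1262
nΣx² − (Σx)² = 18552 − 17161 = 1391; nΣy² − (Σy)² = 142464 − 139876 = 2588
r = 1262 / √(1391 × 2588) = 1262 / 1897.3424 ≈ 0.665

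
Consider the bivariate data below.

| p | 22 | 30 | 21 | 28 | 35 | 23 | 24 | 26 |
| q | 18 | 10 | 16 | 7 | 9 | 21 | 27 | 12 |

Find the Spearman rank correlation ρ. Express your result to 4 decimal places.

-0.6905

Rank p: 2, 7, 1, 6, 8, 3, 4, 5
Rank q: 6, 3, 5, 1, 2, 7, 8, 4
d = rank(p) − rank(q): -4, 4, -4, 5, 6, -4, -4, 1; Σd² = 142
ρ = 1 − 6Σd² / [n(n²−1)] = 1 − 6×142 / (8×63) = 1 − 852/504 ≈ -0.6905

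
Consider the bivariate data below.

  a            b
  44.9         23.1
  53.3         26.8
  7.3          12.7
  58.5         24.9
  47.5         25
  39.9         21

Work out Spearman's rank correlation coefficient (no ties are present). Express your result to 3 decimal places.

Rank a: 3, 5, 1, 6, 4, 2
Rank b: 3, 6, 1, 4, 5, 2
d = rank(a) − rank(b): 0, -1, 0, 2, -1, 0; Σd² = 6
ρ = 1 − 6Σd² / [n(n²−1)] = 1 − 6×6 / (6×35) = 1 − 36/210 ≈ 0.829

0.829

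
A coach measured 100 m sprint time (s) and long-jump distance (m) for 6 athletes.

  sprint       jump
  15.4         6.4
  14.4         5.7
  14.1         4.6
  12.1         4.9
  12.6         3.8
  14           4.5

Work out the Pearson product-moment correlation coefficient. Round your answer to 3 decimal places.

0.718

n = 6, Σx = 82.6, Σy = 29.9, Σx² = 1144.5, Σy² = 153.31, Σxy = 415.67
nΣxy − ΣxΣy = 2494.02 − 2469.74 = 24.28
nΣx² − (Σx)² = 6867 − 6822.76 = 44.24; nΣy² − (Σy)² = 919.86 − 894.01 = 25.85
r = 24.28 / √(44.24 × 25.85) = 24.28 / 33.8172 ≈ 0.718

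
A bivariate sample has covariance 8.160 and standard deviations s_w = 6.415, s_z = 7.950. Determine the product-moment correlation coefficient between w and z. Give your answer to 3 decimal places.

0.160

r = Cov(w,z) / (s_w · s_z) = 8.160 / (6.415 × 7.950)
  = 8.160 / 50.9993 ≈ 0.160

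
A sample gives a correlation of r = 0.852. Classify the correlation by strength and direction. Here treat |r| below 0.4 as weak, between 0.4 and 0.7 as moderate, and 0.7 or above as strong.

strong positive

r = 0.852 > 0 so the relationship is positive.
|r| = 0.852, which falls in the strong range.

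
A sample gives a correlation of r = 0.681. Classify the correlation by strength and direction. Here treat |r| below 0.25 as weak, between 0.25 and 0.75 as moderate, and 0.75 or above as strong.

r = 0.681 > 0 so the relationship is positive.
|r| = 0.681, which falls in the moderate range.

moderate positive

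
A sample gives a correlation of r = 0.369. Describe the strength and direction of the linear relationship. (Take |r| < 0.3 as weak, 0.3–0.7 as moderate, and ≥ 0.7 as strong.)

moderate positive

r = 0.369 > 0 so the relationship is positive.
|r| = 0.369, which falls in the moderate range.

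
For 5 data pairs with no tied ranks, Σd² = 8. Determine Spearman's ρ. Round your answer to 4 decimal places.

0.6000

ρ = 1 − 6Σd² / [n(n²−1)] = 1 − 6×8 / (5×24)
  = 1 − 48/120 = 1 − 0.40000 ≈ 0.6000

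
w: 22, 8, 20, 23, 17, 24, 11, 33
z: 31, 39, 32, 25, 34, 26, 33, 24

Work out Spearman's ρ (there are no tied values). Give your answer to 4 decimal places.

Rank w: 5, 1, 4, 6, 3, 7, 2, 8
Rank z: 4, 8, 5, 2, 7, 3, 6, 1
d = rank(w) − rank(z): 1, -7, -1, 4, -4, 4, -4, 7; Σd² = 164
ρ = 1 − 6Σd² / [n(n²−1)] = 1 − 6×164 / (8×63) = 1 − 984/504 ≈ -0.9524

-0.9524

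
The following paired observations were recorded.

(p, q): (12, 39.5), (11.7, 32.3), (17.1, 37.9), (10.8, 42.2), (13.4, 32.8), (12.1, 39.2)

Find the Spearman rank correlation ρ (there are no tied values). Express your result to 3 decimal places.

-0.371

Rank p: 3, 2, 6, 1, 5, 4
Rank q: 5, 1, 3, 6, 2, 4
d = rank(p) − rank(q): -2, 1, 3, -5, 3, 0; Σd² = 48
ρ = 1 − 6Σd² / [n(n²−1)] = 1 − 6×48 / (6×35) = 1 − 288/210 ≈ -0.371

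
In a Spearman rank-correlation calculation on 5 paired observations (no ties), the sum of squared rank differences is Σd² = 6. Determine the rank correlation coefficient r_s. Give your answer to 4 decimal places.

ρ = 1 − 6Σd² / [n(n²−1)] = 1 − 6×6 / (5×24)
  = 1 − 36/120 = 1 − 0.30000 ≈ 0.7000

0.7000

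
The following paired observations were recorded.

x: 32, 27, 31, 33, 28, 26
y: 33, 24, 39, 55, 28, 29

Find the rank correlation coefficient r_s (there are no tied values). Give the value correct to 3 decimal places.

0.771

Rank x: 5, 2, 4, 6, 3, 1
Rank y: 4, 1, 5, 6, 2, 3
d = rank(x) − rank(y): 1, 1, -1, 0, 1, -2; Σd² = 8
ρ = 1 − 6Σd² / [n(n²−1)] = 1 − 6×8 / (6×35) = 1 − 48/210 ≈ 0.771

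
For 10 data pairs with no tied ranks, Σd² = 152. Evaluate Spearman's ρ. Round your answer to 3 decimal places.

0.079

ρ = 1 − 6Σd² / [n(n²−1)] = 1 − 6×152 / (10×99)
  = 1 − 912/990 = 1 − 0.9212 ≈ 0.079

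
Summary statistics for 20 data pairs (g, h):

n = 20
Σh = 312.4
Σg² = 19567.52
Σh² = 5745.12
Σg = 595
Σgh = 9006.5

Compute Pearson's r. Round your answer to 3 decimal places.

-0.226

r = (nΣgh − ΣgΣh) / √[(nΣg² − (Σg)²)(nΣh² − (Σh)²)]
Numerator: 20×9006.5 − 595×312.4 = -5748
Denominator: √[(391350.4 − 354025)(114902.4 − 97593.76)] = √[37325.4 × 17308.64] = 25417.5512
r = -5748 / 25417.5512 ≈ -0.226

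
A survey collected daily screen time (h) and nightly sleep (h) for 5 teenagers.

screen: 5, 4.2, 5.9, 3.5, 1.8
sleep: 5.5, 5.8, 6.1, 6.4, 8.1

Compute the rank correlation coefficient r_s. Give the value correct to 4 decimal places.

-0.7000

Rank screen: 4, 3, 5, 2, 1
Rank sleep: 1, 2, 3, 4, 5
d = rank(screen) − rank(sleep): 3, 1, 2, -2, -4; Σd² = 34
ρ = 1 − 6Σd² / [n(n²−1)] = 1 − 6×34 / (5×24) = 1 − 204/120 ≈ -0.7000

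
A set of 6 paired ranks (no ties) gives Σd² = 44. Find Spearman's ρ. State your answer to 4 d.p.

-0.2571

ρ = 1 − 6Σd² / [n(n²−1)] = 1 − 6×44 / (6×35)
  = 1 − 264/210 = 1 − 1.25714 ≈ -0.2571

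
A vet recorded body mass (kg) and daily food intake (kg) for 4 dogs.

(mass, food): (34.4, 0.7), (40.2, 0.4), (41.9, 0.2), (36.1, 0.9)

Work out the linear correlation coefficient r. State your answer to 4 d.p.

n = 4, Σx = 152.6, Σy = 2.2, Σx² = 5858.22, Σy² = 1.5, Σxy = 81.03
nΣxy − ΣxΣy = 324.12 − 335.72 = -11.6
nΣx² − (Σx)² = 23432.88 − 23286.76 = 146.12; nΣy² − (Σy)² = 6 − 4.84 = 1.16
r = -11.6 / √(146.12 × 1.16) = -11.6 / 13.0192 ≈ -0.8910

-0.8910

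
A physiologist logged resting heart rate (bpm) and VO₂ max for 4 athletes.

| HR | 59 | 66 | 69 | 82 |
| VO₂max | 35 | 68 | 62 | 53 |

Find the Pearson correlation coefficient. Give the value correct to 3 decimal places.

n = 4, Σx = 276, Σy = 218, Σx² = 19322, Σy² = 12502, Σxy = 15177
nΣxy − ΣxΣy = 60708 − 60168 = 540
nΣx² − (Σx)² = 77288 − 76176 = 1112; nΣy² − (Σy)² = 50008 − 47524 = 2484
r = 540 / √(1112 × 2484) = 540 / 1661.9892 ≈ 0.325

0.325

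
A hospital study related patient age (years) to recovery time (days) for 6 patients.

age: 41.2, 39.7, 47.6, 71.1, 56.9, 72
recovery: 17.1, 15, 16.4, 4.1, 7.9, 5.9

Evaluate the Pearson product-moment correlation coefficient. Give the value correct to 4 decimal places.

n = 6, Σx = 328.5, Σy = 66.4, Σx² = 19016.11, Σy² = 900.4, Σxy = 3246.48
nΣxy − ΣxΣy = 19478.88 − 21812.4 = -2333.52
nΣx² − (Σx)² = 114096.66 − 107912.25 = 6184.41; nΣy² − (Σy)² = 5402.4 − 4408.96 = 993.44
r = -2333.52 / √(6184.41 × 993.44) = -2333.52 / 2478.6771 ≈ -0.9414

-0.9414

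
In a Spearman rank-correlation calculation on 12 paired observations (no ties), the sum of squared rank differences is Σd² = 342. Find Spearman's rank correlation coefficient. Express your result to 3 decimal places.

ρ = 1 − 6Σd² / [n(n²−1)] = 1 − 6×342 / (12×143)
  = 1 − 2052/1716 = 1 − 1.1958 ≈ -0.196

-0.196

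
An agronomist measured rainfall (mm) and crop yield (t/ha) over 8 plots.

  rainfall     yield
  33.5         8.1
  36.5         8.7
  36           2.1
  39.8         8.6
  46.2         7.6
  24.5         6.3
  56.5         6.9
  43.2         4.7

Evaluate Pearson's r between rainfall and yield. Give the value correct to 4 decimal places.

n = 8, Σx = 316.2, Σy = 53, Σx² = 13127.72, Σy² = 386.82, Σxy = 2105.14
nΣxy − ΣxΣy = 16841.12 − 16758.6 = 82.52
nΣx² − (Σx)² = 105021.76 − 99982.44 = 5039.32; nΣy² − (Σy)² = 3094.56 − 2809 = 285.56
r = 82.52 / √(5039.32 × 285.56) = 82.52 / 1199.5950 ≈ 0.0688

0.0688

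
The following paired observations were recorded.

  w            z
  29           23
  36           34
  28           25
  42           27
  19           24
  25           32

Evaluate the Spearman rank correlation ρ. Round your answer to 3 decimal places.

0.314

Rank w: 4, 5, 3, 6, 1, 2
Rank z: 1, 6, 3, 4, 2, 5
d = rank(w) − rank(z): 3, -1, 0, 2, -1, -3; Σd² = 24
ρ = 1 − 6Σd² / [n(n²−1)] = 1 − 6×24 / (6×35) = 1 − 144/210 ≈ 0.314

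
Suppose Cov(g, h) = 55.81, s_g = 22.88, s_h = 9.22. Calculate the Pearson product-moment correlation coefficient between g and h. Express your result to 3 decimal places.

r = Cov(g,h) / (s_g · s_h) = 55.81 / (22.88 × 9.22)
  = 55.81 / 210.9536 ≈ 0.265

0.265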